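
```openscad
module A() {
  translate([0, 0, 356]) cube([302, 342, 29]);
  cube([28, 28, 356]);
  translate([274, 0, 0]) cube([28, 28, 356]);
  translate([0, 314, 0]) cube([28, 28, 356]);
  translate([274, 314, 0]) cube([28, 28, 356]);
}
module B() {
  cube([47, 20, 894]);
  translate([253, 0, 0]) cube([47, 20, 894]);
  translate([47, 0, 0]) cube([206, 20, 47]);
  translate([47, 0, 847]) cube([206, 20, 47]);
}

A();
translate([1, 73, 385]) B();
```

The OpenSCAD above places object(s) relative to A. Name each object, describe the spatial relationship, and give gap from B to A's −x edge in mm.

A is a stool. B is a picture frame. The picture frame is on top of the stool. The gap from the picture frame to the stool's −x edge is 1 mm.

The picture frame's min-x is at 1; the stool's min-x is 0; gap = 1 mm.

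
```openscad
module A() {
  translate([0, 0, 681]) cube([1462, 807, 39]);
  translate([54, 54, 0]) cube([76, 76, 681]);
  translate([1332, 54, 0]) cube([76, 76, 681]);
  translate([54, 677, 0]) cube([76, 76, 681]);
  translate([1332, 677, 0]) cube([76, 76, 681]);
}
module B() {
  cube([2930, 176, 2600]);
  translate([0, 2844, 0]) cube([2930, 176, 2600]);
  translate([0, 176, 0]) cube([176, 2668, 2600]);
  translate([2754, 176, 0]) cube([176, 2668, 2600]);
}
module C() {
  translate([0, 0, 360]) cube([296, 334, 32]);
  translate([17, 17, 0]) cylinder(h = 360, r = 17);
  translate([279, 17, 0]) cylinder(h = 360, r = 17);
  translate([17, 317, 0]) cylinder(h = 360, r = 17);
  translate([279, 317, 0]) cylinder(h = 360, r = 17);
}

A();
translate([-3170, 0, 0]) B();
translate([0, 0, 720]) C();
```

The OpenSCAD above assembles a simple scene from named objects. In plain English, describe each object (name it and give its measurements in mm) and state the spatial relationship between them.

A is a rectangular dining table. The top is 1462×807×39 mm with its upper surface at z = 720 mm. It stands on four 76×76 mm square legs, each inset 54 mm from the nearest pair of top edges, running from the floor to the underside of the top.

B is a box-shaped house frame (walls only): outside footprint 2930×3020 mm, wall height 2600 mm, wall thickness 176 mm. The two y-facing walls run the full x-width; the two x-facing walls fit between the inner faces of the y-facing walls.

C is a simple wooden stool: a rectangular seat 296 mm (x) by 334 mm (y), 32 mm thick, top face at z = 392 mm, on four round legs, each 34 mm in diameter. The legs rest on z = 0, each leg's axis is inset half a diameter from the nearest pair of seat edges (so the leg's bounding box is flush with the corner).

The house frame is on the floor beside the table on its −x side. The stool is on top of the table.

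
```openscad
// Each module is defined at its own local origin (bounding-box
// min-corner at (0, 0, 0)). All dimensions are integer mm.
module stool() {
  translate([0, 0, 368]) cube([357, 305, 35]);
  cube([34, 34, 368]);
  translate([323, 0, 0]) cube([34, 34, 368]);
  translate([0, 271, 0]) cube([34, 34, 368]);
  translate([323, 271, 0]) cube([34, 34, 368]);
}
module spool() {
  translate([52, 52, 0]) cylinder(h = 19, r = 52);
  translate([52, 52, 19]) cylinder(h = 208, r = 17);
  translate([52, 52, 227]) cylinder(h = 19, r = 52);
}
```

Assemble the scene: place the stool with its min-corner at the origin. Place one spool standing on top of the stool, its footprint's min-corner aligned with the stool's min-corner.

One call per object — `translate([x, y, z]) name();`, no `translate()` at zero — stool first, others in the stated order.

stool();
translate([0, 0, 403]) spool();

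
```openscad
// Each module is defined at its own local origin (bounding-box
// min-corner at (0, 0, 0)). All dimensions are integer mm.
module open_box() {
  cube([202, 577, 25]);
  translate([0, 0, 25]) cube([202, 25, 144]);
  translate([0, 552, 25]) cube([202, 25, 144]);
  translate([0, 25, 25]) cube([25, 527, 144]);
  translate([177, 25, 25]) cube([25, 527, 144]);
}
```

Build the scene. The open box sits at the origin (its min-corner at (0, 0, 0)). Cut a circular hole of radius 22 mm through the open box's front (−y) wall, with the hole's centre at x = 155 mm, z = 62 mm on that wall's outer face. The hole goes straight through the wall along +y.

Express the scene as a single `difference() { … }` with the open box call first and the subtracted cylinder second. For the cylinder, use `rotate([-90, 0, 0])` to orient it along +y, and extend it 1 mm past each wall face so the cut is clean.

difference() {
  open_box();
  translate([155, -1, 62]) rotate([-90, 0, 0]) cylinder(h = 27, r = 22);
}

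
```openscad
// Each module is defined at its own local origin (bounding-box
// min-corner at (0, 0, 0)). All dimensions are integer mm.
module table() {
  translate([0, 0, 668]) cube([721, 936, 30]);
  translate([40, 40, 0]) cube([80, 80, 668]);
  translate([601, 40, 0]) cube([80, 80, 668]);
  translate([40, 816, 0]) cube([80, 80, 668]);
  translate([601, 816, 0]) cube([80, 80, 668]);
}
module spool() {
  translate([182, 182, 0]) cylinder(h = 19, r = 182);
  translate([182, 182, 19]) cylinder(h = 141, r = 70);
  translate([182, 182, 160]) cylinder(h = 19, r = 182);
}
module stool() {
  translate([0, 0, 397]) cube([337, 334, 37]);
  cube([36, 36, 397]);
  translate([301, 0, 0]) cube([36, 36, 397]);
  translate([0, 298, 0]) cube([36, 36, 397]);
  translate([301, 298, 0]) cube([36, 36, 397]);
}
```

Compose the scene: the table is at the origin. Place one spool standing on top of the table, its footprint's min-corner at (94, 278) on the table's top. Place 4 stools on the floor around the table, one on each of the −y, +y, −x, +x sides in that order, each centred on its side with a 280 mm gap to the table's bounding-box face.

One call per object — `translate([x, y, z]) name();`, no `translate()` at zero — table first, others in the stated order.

table();
translate([94, 278, 698]) spool();
translate([192, -614, 0]) stool();
translate([192, 1216, 0]) stool();
translate([-617, 301, 0]) stool();
translate([1001, 301, 0]) stool();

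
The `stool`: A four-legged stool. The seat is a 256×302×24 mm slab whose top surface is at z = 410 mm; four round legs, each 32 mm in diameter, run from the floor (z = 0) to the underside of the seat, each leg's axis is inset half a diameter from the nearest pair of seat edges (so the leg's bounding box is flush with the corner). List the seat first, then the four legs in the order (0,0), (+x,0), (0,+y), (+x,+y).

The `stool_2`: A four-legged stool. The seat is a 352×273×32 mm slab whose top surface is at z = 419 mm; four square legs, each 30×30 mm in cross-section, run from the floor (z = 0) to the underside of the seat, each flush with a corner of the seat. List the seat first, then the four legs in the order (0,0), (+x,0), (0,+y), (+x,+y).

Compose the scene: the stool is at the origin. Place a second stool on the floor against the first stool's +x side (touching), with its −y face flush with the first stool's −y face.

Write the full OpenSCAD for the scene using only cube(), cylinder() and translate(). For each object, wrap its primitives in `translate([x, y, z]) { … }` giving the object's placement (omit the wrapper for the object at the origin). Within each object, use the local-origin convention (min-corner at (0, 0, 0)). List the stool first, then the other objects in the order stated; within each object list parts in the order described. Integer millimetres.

translate([0, 0, 386]) cube([256, 302, 24]);
translate([16, 16, 0]) cylinder(h = 386, r = 16);
translate([240, 16, 0]) cylinder(h = 386, r = 16);
translate([16, 286, 0]) cylinder(h = 386, r = 16);
translate([240, 286, 0]) cylinder(h = 386, r = 16);
translate([256, 0, 0]) {
  translate([0, 0, 387]) cube([352, 273, 32]);
  cube([30, 30, 387]);
  translate([322, 0, 0]) cube([30, 30, 387]);
  translate([0, 243, 0]) cube([30, 30, 387]);
  translate([322, 243, 0]) cube([30, 30, 387]);
}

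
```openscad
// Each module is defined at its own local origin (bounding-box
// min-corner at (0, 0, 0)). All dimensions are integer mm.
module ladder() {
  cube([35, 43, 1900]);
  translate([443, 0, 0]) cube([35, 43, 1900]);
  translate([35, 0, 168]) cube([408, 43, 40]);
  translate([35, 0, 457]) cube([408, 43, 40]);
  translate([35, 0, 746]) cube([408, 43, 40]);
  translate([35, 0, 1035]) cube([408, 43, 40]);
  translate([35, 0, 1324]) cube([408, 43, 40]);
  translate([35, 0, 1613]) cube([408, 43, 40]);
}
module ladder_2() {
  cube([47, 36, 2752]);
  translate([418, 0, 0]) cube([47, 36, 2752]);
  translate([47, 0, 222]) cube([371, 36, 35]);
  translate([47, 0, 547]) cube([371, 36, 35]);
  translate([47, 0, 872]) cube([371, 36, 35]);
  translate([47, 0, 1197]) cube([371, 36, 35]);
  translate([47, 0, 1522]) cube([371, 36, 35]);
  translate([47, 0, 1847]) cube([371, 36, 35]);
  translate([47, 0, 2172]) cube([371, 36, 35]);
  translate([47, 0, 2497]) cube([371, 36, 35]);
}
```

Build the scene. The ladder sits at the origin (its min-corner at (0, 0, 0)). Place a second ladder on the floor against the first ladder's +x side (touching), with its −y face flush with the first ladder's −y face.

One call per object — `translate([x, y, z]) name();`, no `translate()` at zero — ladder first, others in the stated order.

ladder();
translate([478, 0, 0]) ladder_2();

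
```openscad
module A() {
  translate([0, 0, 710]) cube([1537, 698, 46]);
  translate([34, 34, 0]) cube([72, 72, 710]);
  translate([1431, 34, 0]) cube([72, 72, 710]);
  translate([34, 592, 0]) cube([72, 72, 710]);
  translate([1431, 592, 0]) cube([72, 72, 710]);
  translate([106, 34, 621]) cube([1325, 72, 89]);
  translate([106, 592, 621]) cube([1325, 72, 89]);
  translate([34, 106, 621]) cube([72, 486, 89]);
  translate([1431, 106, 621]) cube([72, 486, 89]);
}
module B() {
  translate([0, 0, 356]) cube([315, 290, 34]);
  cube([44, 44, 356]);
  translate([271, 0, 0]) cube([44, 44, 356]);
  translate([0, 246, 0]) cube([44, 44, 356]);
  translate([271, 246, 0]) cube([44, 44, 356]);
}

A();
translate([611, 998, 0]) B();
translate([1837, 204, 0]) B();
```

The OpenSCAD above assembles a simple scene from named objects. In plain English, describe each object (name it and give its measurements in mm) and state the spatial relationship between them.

A is a table: top 1537 mm (x) × 698 mm (y), 46 mm thick, upper face at z = 756 mm, on four 72×72 mm square legs, each inset 34 mm from the nearest pair of top edges, running from z = 0 to the bottom of the top. Four apron rails, 72 mm thick and 89 mm tall, run between adjacent legs with their top edges flush with the underside of the top and their outer faces flush with the legs' outer faces.

B is a simple wooden stool: a rectangular seat 315 mm (x) by 290 mm (y), 34 mm thick, top face at z = 390 mm, on four square legs, each 44×44 mm in cross-section. The legs rest on z = 0, each flush with a corner of the seat.

Two stools sit around the table at the +y, +x sides.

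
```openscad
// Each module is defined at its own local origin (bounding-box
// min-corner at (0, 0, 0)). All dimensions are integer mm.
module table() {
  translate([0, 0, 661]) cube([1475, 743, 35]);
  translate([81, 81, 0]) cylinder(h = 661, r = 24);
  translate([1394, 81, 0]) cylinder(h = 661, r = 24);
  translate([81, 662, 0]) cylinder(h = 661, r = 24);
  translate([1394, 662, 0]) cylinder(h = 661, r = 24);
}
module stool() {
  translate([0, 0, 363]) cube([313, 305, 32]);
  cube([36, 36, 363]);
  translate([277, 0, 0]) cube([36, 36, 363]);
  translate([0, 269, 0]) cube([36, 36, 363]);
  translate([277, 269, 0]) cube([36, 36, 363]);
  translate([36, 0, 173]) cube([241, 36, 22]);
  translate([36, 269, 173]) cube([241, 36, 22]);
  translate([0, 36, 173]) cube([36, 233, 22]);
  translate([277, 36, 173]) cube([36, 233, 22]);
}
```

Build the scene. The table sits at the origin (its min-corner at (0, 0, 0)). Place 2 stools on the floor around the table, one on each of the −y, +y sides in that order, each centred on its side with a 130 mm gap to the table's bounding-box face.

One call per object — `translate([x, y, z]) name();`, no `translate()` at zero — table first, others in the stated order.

table();
translate([581, -435, 0]) stool();
translate([581, 873, 0]) stool();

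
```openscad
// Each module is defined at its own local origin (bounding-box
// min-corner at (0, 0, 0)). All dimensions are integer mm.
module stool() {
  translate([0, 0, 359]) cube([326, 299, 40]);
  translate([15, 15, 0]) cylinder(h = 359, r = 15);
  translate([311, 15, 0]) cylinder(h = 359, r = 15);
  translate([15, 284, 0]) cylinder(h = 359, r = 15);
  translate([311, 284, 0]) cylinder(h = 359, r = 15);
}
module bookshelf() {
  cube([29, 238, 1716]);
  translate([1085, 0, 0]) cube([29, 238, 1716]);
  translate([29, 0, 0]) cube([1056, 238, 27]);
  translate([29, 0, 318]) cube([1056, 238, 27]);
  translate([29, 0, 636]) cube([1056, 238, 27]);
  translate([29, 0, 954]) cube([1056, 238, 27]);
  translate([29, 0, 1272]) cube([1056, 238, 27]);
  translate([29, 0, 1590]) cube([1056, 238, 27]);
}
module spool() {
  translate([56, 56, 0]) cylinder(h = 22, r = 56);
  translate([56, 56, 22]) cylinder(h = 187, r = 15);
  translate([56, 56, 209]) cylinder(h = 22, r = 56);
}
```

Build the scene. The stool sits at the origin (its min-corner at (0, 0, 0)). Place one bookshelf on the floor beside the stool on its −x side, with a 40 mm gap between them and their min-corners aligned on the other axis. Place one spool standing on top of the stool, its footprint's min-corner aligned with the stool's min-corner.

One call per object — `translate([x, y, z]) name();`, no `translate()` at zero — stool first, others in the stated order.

stool();
translate([-1154, 0, 0]) bookshelf();
translate([0, 0, 399]) spool();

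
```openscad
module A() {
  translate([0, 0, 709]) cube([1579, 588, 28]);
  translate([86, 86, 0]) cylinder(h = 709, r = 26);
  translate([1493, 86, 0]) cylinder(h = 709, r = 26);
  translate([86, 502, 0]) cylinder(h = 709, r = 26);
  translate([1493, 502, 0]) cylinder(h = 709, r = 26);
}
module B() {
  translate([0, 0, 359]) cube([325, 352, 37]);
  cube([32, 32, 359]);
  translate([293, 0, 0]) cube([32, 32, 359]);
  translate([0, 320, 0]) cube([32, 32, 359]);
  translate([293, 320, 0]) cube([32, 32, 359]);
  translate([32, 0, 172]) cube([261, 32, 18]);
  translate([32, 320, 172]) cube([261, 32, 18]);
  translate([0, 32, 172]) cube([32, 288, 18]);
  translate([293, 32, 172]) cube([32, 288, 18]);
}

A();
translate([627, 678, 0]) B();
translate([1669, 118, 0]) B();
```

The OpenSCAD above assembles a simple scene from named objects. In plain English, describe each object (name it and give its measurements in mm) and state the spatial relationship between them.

A is a rectangular dining table. The top is 1579×588×28 mm with its upper surface at z = 737 mm. It stands on four round legs of 52 mm diameter, each leg's bounding box inset 60 mm from the nearest pair of top edges, running from the floor to the underside of the top.

B is a simple wooden stool: a rectangular seat 325 mm (x) by 352 mm (y), 37 mm thick, top face at z = 396 mm, on four square legs, each 32×32 mm in cross-section. The legs rest on z = 0, each flush with a corner of the seat. Four stretchers, 32 mm wide and 18 mm tall, connect adjacent legs with their undersides at z = 172 mm, each running between the inner faces of the legs it joins and aligned with the legs' outer faces on the other axis.

Two stools sit around the table at the +y, +x sides.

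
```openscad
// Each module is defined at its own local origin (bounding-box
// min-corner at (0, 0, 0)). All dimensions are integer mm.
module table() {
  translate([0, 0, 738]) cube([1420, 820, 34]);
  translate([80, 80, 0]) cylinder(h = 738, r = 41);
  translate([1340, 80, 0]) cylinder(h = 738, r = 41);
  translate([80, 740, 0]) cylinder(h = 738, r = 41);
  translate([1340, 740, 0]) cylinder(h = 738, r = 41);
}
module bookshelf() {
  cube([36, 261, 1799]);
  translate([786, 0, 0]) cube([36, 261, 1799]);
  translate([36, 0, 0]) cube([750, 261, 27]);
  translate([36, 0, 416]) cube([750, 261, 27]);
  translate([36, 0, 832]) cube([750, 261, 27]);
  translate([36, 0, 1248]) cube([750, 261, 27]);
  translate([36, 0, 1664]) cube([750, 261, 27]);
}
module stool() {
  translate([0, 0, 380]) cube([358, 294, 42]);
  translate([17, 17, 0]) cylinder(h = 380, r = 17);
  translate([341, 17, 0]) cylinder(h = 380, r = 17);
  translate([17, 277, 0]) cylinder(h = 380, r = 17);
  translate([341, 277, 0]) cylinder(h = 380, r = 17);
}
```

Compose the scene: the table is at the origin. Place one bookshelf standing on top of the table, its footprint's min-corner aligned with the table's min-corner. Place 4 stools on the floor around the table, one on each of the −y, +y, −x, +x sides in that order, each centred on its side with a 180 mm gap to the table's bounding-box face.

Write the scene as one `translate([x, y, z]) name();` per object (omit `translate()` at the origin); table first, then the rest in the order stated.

table();
translate([0, 0, 772]) bookshelf();
translate([531, -474, 0]) stool();
translate([531, 1000, 0]) stool();
translate([-538, 263, 0]) stool();
translate([1600, 263, 0]) stool();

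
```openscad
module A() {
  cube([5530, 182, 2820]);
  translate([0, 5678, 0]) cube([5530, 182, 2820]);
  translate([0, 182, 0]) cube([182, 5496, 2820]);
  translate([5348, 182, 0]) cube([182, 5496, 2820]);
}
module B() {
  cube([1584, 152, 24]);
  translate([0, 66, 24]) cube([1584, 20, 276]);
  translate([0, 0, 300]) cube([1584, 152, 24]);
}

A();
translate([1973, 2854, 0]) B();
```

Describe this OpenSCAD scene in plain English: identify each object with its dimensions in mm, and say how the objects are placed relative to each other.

A is a box-shaped house frame (walls only): outside footprint 5530×5860 mm, wall height 2820 mm, wall thickness 182 mm. The two y-facing walls run the full x-width; the two x-facing walls fit between the inner faces of the y-facing walls.

B is an I-beam lying along x, 1584 mm long. Overall section height 324 mm. Two flanges 152 mm wide (y) and 24 mm thick, one on the floor and one at the top; a web 20 mm thick runs between them, centred on the flange width.

The I-beam sits inside the house frame, centred.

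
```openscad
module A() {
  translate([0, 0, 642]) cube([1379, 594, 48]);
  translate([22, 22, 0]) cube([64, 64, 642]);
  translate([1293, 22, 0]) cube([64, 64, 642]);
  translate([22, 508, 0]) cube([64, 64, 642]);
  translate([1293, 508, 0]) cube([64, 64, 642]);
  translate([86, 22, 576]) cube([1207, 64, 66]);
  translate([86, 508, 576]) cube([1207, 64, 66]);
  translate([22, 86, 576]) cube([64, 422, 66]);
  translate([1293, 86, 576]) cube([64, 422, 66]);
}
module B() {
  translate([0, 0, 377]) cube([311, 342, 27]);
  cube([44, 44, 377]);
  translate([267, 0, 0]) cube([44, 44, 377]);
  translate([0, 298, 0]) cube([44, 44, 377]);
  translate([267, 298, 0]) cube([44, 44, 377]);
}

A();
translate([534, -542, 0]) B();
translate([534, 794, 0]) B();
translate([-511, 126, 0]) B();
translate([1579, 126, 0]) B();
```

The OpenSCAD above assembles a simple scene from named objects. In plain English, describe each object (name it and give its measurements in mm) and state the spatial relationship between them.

A is a table: top 1379 mm (x) × 594 mm (y), 48 mm thick, upper face at z = 690 mm, on four 64×64 mm square legs, each inset 22 mm from the nearest pair of top edges, running from z = 0 to the bottom of the top. Four apron rails, 64 mm thick and 66 mm tall, run between adjacent legs with their top edges flush with the underside of the top and their outer faces flush with the legs' outer faces.

B is a four-legged stool. The seat is 311×342 mm, 27 mm thick, top at z = 404 mm. It stands on four square legs, each 44×44 mm in cross-section, from z = 0 to the seat underside, each flush with a corner of the seat.

Four stools sit around the table at the −y, +y, −x, +x sides.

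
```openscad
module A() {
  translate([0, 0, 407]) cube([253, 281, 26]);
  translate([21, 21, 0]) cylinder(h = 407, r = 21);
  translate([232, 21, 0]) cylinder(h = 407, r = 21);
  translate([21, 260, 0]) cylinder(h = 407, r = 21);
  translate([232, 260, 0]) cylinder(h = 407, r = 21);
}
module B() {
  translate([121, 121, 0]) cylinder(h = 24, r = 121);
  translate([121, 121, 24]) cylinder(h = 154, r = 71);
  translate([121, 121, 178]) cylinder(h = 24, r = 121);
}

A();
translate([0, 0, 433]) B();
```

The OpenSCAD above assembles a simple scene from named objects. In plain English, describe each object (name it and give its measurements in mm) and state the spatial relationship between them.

A is a four-legged stool. The seat is 253×281 mm, 26 mm thick, top at z = 433 mm. It stands on four round legs, each 42 mm in diameter, from z = 0 to the seat underside, each leg's axis is inset half a diameter from the nearest pair of seat edges (so the leg's bounding box is flush with the corner).

B is a spool: two coaxial disc flanges of radius 121 mm and thickness 24 mm, joined by a core cylinder of radius 71 mm and height 154 mm. The lower flange rests on z = 0 and the three cylinders share a vertical axis.

The spool is on top of the stool.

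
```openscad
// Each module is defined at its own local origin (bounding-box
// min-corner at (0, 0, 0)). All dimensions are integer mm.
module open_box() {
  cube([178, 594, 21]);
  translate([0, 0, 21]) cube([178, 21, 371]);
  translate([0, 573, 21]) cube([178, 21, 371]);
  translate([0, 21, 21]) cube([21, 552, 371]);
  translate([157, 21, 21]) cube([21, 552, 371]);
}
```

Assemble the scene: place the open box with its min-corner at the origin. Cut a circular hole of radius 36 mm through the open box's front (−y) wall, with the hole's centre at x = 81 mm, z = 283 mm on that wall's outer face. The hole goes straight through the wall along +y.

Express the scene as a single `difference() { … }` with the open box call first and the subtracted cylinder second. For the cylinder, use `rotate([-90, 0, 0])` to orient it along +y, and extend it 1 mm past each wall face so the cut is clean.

difference() {
  open_box();
  translate([81, -1, 283]) rotate([-90, 0, 0]) cylinder(h = 23, r = 36);
}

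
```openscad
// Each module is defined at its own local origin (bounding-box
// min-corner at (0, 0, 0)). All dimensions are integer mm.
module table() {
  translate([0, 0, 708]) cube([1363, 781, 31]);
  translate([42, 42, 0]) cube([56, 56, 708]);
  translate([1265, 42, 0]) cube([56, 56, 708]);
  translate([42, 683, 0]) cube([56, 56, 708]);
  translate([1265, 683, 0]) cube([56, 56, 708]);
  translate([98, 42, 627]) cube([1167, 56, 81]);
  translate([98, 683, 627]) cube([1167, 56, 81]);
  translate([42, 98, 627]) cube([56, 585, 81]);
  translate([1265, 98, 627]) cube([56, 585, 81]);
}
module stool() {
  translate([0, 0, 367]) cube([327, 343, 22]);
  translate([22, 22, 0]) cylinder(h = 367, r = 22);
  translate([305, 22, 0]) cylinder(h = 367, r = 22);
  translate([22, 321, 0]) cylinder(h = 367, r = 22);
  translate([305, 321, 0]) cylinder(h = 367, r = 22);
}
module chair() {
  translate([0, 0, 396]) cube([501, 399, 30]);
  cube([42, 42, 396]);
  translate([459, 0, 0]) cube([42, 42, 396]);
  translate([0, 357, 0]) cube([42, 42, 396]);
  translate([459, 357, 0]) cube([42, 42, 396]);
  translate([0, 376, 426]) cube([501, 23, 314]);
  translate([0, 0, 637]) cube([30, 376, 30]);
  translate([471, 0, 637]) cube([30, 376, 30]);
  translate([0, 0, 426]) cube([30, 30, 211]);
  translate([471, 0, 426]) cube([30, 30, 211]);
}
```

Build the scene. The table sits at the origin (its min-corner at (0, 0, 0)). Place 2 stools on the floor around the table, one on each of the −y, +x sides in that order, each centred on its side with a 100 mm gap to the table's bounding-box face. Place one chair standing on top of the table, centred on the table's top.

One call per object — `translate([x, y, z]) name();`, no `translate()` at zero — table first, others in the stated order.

table();
translate([518, -443, 0]) stool();
translate([1463, 219, 0]) stool();
translate([431, 191, 739]) chair();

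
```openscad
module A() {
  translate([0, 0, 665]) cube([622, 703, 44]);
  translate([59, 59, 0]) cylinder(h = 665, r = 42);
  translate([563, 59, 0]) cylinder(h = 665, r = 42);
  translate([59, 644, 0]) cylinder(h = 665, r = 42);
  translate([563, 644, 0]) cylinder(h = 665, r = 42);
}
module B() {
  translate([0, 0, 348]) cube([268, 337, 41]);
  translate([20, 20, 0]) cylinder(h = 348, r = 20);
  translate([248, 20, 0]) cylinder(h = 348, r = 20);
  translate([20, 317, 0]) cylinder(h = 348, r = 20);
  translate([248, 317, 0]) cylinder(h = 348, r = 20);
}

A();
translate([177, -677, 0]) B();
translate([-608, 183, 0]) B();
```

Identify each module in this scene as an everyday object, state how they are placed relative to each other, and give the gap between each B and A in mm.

Each stool's nearest face is 340 mm from the table's bounding box.

A is a table. B is a stool. Two stools sit around the table at the −y, −x sides. The gap between each stool and the table is 340 mm.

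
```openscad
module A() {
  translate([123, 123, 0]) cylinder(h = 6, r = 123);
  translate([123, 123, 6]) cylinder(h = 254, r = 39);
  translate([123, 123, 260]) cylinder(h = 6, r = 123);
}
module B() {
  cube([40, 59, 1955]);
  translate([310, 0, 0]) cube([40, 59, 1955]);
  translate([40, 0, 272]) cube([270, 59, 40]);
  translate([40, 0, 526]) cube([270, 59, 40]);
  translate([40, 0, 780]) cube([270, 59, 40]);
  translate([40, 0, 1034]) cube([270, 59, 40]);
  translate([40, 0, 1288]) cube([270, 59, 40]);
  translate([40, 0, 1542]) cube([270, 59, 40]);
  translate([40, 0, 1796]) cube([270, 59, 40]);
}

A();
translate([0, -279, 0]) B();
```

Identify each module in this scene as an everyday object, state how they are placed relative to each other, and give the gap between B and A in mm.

A is a spool. B is a ladder. The ladder is on the floor beside the spool on its −y side. The gap between the ladder and the spool is 220 mm.

The ladder's nearest face is 220 mm from the spool's −y face.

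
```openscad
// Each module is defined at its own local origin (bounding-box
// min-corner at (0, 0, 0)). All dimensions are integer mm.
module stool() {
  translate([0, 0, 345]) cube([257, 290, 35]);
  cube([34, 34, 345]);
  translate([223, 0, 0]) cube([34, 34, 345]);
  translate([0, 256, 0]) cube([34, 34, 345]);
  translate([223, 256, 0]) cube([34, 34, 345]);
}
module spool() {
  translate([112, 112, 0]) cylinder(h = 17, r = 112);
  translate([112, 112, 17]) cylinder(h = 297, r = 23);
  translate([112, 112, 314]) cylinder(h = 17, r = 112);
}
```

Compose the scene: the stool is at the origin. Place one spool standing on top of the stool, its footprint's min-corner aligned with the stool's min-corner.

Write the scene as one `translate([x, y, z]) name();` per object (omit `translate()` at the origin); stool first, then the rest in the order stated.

stool();
translate([0, 0, 380]) spool();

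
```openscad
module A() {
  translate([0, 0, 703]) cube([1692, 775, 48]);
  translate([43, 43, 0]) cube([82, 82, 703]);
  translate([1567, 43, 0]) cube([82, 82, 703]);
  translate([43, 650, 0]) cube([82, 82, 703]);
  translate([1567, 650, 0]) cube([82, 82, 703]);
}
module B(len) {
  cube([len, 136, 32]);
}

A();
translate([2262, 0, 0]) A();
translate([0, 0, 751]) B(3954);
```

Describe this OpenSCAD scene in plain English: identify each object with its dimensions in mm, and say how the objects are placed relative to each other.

A is a rectangular dining table. The top is 1692×775×48 mm with its upper surface at z = 751 mm. It stands on four 82×82 mm square legs, each inset 43 mm from the nearest pair of top edges, running from the floor to the underside of the top.

B is a rectangular beam 3954 mm long (x), 136 mm deep (y), 32 mm thick (z).

The beam spans the tops of two tables placed 570 mm apart, resting at z = 751 mm.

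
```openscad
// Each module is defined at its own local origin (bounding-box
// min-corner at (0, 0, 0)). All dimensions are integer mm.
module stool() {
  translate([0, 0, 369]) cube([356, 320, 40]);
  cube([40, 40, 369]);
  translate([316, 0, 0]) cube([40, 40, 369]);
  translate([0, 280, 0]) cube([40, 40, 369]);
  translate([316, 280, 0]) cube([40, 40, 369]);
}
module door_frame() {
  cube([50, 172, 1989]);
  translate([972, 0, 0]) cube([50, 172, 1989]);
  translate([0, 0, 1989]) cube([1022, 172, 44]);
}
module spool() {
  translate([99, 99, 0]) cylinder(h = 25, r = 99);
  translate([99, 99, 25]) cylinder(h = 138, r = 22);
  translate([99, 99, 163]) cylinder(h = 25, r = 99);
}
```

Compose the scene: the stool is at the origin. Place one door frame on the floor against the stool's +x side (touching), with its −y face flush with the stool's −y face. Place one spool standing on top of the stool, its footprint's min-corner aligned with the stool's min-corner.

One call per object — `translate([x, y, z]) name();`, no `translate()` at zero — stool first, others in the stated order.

stool();
translate([356, 0, 0]) door_frame();
translate([0, 0, 409]) spool();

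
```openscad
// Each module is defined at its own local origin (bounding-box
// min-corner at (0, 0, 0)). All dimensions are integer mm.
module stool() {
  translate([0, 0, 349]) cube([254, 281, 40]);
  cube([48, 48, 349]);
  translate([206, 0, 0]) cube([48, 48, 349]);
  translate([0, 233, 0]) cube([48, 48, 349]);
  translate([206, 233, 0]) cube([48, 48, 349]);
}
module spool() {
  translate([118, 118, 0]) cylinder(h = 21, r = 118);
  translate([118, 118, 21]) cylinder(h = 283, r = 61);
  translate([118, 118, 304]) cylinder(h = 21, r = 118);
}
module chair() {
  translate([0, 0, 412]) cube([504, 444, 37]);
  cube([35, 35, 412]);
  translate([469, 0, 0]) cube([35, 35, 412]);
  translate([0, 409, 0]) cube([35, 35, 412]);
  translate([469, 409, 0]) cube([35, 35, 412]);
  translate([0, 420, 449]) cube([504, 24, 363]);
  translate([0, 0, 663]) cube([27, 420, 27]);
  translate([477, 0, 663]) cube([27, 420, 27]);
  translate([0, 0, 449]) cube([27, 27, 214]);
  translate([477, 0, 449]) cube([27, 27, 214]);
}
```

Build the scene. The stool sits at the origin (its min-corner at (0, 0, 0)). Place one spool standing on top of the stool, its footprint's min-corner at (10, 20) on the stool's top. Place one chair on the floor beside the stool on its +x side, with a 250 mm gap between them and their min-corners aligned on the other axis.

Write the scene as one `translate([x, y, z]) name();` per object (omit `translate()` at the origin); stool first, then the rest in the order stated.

stool();
translate([10, 20, 389]) spool();
translate([504, 0, 0]) chair();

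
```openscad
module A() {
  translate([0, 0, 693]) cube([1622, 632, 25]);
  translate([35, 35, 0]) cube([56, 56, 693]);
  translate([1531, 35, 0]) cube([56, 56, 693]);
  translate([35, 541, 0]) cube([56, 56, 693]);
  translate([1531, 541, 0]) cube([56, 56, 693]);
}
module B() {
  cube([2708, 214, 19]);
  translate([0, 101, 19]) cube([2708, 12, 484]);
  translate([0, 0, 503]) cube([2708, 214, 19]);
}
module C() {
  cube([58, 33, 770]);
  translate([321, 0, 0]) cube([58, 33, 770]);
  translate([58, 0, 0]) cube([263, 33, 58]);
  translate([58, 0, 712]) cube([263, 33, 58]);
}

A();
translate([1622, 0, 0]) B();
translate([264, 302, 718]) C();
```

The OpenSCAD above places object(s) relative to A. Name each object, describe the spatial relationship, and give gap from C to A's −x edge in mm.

A is a table. B is an I-beam. C is a picture frame. The I-beam is against the table's +x side, with their −y faces flush. The picture frame is on top of the table. The gap from the picture frame to the table's −x edge is 264 mm.

The picture frame's min-x is at 264; the table's min-x is 0; gap = 264 mm.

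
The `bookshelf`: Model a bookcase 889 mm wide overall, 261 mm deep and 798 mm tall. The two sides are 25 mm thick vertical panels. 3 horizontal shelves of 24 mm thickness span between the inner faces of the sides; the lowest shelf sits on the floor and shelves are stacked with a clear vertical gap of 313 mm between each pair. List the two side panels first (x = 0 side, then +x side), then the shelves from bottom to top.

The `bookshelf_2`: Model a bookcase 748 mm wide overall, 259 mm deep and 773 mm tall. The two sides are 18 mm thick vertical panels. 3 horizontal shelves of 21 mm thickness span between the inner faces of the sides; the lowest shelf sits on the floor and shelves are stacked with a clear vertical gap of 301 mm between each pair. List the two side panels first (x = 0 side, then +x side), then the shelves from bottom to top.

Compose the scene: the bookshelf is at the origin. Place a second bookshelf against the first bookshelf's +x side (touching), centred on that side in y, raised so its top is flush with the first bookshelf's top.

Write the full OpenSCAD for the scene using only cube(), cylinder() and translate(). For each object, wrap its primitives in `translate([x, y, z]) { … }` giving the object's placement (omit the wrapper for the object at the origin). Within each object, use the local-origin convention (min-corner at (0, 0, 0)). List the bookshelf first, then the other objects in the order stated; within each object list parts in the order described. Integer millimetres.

cube([25, 261, 798]);
translate([864, 0, 0]) cube([25, 261, 798]);
translate([25, 0, 0]) cube([839, 261, 24]);
translate([25, 0, 337]) cube([839, 261, 24]);
translate([25, 0, 674]) cube([839, 261, 24]);
translate([889, 1, 25]) {
  cube([18, 259, 773]);
  translate([730, 0, 0]) cube([18, 259, 773]);
  translate([18, 0, 0]) cube([712, 259, 21]);
  translate([18, 0, 322]) cube([712, 259, 21]);
  translate([18, 0, 644]) cube([712, 259, 21]);
}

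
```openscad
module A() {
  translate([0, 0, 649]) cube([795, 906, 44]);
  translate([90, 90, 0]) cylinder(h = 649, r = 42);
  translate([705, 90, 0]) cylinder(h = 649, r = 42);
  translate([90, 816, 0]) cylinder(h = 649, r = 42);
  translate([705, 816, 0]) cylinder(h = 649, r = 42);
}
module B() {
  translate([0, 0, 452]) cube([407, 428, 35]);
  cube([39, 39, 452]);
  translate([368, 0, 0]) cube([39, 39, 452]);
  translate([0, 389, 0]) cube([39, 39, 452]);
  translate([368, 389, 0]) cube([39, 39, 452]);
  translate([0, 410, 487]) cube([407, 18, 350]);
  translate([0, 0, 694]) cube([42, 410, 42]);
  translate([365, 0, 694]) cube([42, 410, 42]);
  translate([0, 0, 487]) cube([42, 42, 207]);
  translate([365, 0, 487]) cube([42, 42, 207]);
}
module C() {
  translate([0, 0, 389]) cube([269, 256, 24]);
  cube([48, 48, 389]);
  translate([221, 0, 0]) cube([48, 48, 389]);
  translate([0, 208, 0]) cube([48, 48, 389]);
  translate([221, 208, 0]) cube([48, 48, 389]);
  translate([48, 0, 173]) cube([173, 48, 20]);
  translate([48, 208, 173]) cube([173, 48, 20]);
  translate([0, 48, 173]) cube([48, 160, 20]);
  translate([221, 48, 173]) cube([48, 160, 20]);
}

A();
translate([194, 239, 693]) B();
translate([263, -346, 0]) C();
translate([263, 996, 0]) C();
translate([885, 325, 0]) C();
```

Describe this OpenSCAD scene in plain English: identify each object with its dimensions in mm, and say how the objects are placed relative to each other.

A is a rectangular dining table. The top is 795×906×44 mm with its upper surface at z = 693 mm. It stands on four round legs of 84 mm diameter, each leg's bounding box inset 48 mm from the nearest pair of top edges, running from the floor to the underside of the top.

B is a chair. The seat is a 407×428×35 mm slab with its top at z = 487 mm, on four 39×39 mm corner legs (flush with the seat edges, standing on z = 0). A flat backrest 18 mm thick, 350 mm tall, spans the full seat width and rises from the seat top along its +y edge, rear face flush with the rear of the seat. Two armrests of 42×42 mm section run along each side from the seat's front edge to the front of the backrest, top faces 249 mm above the seat top and outer faces flush with the seat's x-edges; a 42×42 mm post under the front of each armrest stands on the seat at the front corner.

C is a four-legged stool. The seat is a 269×256×24 mm slab whose top surface is at z = 413 mm; four square legs, each 48×48 mm in cross-section, run from the floor (z = 0) to the underside of the seat, each flush with a corner of the seat. Four stretchers, 48 mm wide and 20 mm tall, connect adjacent legs with their undersides at z = 173 mm, each running between the inner faces of the legs it joins and aligned with the legs' outer faces on the other axis.

The chair is on top of the table, centred. Three stools sit around the table at the −y, +y, +x sides.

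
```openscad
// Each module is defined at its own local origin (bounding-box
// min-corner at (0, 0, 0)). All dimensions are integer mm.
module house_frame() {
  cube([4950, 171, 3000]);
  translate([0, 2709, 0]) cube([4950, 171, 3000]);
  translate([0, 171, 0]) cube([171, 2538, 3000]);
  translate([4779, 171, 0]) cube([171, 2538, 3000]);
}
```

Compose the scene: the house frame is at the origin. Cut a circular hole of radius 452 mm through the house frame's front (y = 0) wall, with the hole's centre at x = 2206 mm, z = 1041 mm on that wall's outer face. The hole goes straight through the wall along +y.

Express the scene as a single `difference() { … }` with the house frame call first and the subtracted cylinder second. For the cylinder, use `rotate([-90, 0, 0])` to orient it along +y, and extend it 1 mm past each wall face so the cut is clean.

difference() {
  house_frame();
  translate([2206, -1, 1041]) rotate([-90, 0, 0]) cylinder(h = 173, r = 452);
}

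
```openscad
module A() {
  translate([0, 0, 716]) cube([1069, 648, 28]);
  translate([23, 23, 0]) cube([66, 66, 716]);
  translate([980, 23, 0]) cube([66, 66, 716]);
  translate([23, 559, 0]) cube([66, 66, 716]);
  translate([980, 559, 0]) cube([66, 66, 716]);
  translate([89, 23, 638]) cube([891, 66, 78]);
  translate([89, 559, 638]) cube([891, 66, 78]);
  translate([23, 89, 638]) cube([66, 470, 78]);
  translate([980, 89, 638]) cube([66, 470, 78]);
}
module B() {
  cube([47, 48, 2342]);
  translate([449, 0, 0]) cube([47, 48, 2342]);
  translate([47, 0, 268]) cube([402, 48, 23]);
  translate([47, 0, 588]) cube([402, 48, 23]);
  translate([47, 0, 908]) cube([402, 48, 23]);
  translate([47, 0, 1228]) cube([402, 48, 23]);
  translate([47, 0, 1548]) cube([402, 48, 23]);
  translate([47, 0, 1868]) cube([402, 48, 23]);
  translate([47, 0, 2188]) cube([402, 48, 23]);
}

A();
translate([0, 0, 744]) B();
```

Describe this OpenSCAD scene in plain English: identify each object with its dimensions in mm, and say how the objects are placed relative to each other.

A is a table: top 1069 mm (x) × 648 mm (y), 28 mm thick, upper face at z = 744 mm, on four 66×66 mm square legs, each inset 23 mm from the nearest pair of top edges, running from z = 0 to the bottom of the top. Four apron rails, 66 mm thick and 78 mm tall, run between adjacent legs with their top edges flush with the underside of the top and their outer faces flush with the legs' outer faces.

B is a straight ladder. Two 47×48 mm vertical rails, 2342 mm tall, stand 496 mm apart (outside-to-outside) with their front faces coplanar on the −y side. 7 rungs, each 48 mm deep and 23 mm tall, span between the inner faces of the rails, front faces flush with the rails. The lowest rung's underside is at z = 268 mm and rungs are spaced 320 mm apart (underside to underside).

The ladder is on top of the table.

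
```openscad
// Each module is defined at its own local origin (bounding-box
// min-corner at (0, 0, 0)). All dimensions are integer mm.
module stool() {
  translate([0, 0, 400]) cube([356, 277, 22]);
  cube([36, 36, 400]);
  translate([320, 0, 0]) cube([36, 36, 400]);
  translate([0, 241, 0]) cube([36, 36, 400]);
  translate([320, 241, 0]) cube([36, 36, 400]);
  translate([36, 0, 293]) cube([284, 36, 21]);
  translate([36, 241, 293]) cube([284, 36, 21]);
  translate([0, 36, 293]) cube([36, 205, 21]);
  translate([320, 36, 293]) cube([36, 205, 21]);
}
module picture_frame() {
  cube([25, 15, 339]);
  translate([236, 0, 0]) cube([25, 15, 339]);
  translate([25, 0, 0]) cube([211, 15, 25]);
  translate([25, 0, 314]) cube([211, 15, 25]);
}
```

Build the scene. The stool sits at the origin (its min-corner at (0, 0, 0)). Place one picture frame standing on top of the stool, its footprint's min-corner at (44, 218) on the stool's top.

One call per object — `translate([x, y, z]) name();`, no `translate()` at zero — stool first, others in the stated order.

stool();
translate([44, 218, 422]) picture_frame();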